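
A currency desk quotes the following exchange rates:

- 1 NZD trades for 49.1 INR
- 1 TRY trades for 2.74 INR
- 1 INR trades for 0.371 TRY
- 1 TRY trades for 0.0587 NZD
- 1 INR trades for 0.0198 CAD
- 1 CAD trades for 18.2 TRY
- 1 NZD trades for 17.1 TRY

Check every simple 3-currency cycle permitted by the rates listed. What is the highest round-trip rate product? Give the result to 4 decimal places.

INR→TRY→NZD→INR: 0.371 × 0.0587 × 49.1 = 1.06929
INR→CAD→TRY→INR: 0.0198 × 18.2 × 2.74 = 0.98739
Maximum is INR→TRY→NZD→INR at 1.0693; arbitrage exists.

1.0693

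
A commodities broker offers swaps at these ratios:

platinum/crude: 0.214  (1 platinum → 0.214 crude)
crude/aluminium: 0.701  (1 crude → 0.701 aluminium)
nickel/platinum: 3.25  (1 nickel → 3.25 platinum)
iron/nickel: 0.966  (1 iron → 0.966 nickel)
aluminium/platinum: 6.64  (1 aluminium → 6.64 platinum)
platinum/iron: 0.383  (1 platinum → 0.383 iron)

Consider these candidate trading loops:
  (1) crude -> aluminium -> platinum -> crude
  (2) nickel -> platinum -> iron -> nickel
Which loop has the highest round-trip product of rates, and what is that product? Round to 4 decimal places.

(1) 0.701 × 6.64 × 0.214 = 0.99609
(2) 3.25 × 0.383 × 0.966 = 1.20243
Highest is cycle (2) at 1.2024 (>1, arbitrage).

1.2024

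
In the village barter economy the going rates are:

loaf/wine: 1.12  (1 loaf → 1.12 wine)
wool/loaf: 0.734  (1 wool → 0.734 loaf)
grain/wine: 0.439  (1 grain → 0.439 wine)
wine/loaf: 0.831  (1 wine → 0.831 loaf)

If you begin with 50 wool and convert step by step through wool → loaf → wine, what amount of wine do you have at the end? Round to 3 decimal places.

50 wool × 0.734 = 36.7 loaf
36.7 loaf × 1.12 = 41.104 wine

41.104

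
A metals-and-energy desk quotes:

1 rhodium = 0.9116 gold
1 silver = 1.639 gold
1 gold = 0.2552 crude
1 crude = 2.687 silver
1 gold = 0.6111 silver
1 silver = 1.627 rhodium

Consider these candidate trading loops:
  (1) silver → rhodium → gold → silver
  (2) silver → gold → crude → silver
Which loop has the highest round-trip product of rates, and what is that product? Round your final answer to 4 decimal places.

(1) 1.627 × 0.9116 × 0.6111 = 0.90637
(2) 1.639 × 0.2552 × 2.687 = 1.12390
Highest is cycle (2) at 1.1239 (>1, arbitrage).

1.1239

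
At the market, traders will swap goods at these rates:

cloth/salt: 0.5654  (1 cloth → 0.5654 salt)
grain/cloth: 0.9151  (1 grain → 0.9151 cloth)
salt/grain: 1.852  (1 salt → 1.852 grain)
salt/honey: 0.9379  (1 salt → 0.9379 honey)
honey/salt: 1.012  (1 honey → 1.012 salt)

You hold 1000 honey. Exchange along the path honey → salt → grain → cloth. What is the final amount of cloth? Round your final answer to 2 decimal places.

1000 honey × 1.012 = 1012 salt
1012 salt × 1.852 = 1874.224 grain
1874.224 grain × 0.9151 = 1715.1023824 cloth

1715.10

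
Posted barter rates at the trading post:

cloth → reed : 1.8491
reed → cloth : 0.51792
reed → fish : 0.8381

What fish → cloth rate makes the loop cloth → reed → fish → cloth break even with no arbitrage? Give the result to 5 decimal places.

0.64527

Known legs of the cycle: 1.8491 × 0.8381 = 1.54973071
For no arbitrage the full-cycle product must be 1, so the missing rate is 1 / 1.54973071 ≈ 0.6452734.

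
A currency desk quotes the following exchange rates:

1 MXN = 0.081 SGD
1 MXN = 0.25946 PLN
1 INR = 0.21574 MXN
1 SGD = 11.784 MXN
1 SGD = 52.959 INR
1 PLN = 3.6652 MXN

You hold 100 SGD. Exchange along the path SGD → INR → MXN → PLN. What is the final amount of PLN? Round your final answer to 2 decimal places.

100 SGD × 52.959 = 5295.9 INR
5295.9 INR × 0.21574 = 1142.537466 MXN
1142.537466 MXN × 0.25946 = 296.44277092836 PLN

296.44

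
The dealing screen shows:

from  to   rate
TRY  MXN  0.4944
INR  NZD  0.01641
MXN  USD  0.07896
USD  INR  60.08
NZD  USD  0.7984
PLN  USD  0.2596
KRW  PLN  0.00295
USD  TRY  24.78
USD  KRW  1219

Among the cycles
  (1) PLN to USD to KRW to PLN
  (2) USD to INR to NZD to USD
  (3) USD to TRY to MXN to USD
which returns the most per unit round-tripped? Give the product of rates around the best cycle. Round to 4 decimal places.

0.9674

(1) 0.2596 × 1219 × 0.00295 = 0.93353
(2) 60.08 × 0.01641 × 0.7984 = 0.78715
(3) 24.78 × 0.4944 × 0.07896 = 0.96736
Highest is cycle (3) at 0.9674 (≤1, no arbitrage).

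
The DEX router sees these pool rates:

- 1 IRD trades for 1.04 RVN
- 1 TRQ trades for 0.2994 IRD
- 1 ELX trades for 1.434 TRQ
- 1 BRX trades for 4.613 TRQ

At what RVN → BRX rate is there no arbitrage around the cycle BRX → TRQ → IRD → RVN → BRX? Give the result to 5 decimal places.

Known legs of the cycle: 4.613 × 0.2994 × 1.04 = 1.436377488
For no arbitrage the full-cycle product must be 1, so the missing rate is 1 / 1.436377488 ≈ 0.6961958.

0.69620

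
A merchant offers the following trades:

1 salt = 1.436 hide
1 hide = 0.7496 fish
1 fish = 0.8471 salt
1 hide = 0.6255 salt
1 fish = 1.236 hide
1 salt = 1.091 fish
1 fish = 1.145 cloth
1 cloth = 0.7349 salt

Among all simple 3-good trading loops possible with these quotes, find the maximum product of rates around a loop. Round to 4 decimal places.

cloth→salt→fish→cloth: 0.7349 × 1.091 × 1.145 = 0.91803
fish→salt→hide→fish: 0.8471 × 1.436 × 0.7496 = 0.91184
fish→hide→salt→fish: 1.236 × 0.6255 × 1.091 = 0.84347
Maximum is cloth→salt→fish→cloth at 0.9180; no arbitrage — every cycle loses value.

0.9180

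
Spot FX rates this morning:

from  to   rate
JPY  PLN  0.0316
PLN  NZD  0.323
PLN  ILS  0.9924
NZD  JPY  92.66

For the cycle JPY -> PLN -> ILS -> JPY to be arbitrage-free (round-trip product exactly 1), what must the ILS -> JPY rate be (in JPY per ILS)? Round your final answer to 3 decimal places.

Known legs of the cycle: 0.0316 × 0.9924 = 0.03135984
For no arbitrage the full-cycle product must be 1, so the missing rate is 1 / 0.03135984 ≈ 31.88792.

31.888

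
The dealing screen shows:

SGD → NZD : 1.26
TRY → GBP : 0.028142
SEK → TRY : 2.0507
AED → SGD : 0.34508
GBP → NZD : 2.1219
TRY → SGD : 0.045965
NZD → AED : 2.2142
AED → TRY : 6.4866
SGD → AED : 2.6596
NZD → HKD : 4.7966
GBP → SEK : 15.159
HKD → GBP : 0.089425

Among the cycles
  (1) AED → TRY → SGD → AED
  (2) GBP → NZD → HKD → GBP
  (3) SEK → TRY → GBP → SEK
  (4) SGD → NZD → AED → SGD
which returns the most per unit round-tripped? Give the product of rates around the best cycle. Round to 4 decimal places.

0.9627

(1) 6.4866 × 0.045965 × 2.6596 = 0.79298
(2) 2.1219 × 4.7966 × 0.089425 = 0.91016
(3) 2.0507 × 0.028142 × 15.159 = 0.87484
(4) 1.26 × 2.2142 × 0.34508 = 0.96274
Highest is cycle (4) at 0.9627 (≤1, no arbitrage).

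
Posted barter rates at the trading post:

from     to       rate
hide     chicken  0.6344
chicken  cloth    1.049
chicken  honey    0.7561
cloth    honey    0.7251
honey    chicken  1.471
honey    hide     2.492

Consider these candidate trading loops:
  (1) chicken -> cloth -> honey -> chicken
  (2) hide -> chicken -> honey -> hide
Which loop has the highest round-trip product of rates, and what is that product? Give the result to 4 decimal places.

1.1953

(1) 1.049 × 0.7251 × 1.471 = 1.11889
(2) 0.6344 × 0.7561 × 2.492 = 1.19534
Highest is cycle (2) at 1.1953 (>1, arbitrage).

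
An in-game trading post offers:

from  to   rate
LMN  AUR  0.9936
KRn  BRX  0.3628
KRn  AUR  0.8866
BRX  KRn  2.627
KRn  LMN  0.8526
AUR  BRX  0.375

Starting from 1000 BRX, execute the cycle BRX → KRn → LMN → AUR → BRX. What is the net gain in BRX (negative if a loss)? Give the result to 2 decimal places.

1000 BRX × 2.627 = 2627 KRn
2627 KRn × 0.8526 = 2239.7802 LMN
2239.7802 LMN × 0.9936 = 2225.44560672 AUR
2225.44560672 AUR × 0.375 = 834.54210252 BRX
Net change: 834.54210252 − 1000 = -165.45789748 BRX

-165.46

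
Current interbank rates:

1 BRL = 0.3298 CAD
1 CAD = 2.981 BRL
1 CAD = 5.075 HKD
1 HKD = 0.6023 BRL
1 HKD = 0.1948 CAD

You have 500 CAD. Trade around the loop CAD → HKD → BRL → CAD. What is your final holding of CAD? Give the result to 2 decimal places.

500 CAD × 5.075 = 2537.5 HKD
2537.5 HKD × 0.6023 = 1528.33625 BRL
1528.33625 BRL × 0.3298 = 504.04529525 CAD

504.05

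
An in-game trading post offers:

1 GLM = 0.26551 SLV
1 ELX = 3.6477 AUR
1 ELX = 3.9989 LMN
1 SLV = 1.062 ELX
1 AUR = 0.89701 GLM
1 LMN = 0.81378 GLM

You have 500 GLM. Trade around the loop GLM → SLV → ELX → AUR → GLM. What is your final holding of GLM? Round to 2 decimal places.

500 GLM × 0.26551 = 132.755 SLV
132.755 SLV × 1.062 = 140.98581 ELX
140.98581 ELX × 3.6477 = 514.273939137 AUR
514.273939137 AUR × 0.89701 = 461.30886614528037 GLM

461.31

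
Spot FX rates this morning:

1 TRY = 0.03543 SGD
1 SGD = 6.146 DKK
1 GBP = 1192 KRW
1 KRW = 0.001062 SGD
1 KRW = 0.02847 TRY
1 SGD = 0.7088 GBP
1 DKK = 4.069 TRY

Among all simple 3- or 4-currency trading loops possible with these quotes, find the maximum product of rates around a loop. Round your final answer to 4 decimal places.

0.8973

KRW→SGD→GBP→KRW: 0.001062 × 0.7088 × 1192 = 0.89727
TRY→SGD→DKK→TRY: 0.03543 × 6.146 × 4.069 = 0.88604
KRW→TRY→SGD→GBP→KRW: 0.02847 × 0.03543 × 0.7088 × 1192 = 0.85223
Maximum is KRW→SGD→GBP→KRW at 0.8973; no arbitrage — every cycle loses value.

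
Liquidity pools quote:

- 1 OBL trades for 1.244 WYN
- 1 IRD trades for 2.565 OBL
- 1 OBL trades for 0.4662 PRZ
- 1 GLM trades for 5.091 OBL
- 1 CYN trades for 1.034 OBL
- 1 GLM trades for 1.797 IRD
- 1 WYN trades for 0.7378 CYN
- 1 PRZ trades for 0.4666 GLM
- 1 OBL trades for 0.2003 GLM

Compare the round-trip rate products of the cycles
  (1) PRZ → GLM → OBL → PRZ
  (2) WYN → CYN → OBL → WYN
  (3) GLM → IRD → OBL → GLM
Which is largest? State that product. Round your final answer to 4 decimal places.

(1) 0.4666 × 5.091 × 0.4662 = 1.10744
(2) 0.7378 × 1.034 × 1.244 = 0.94903
(3) 1.797 × 2.565 × 0.2003 = 0.92324
Highest is cycle (1) at 1.1074 (>1, arbitrage).

1.1074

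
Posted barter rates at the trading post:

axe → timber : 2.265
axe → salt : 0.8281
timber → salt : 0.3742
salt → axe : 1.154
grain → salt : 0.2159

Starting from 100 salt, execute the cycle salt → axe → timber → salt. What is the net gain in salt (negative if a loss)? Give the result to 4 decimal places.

-2.1912

100 salt × 1.154 = 115.4 axe
115.4 axe × 2.265 = 261.381 timber
261.381 timber × 0.3742 = 97.8087702 salt
Net change: 97.8087702 − 100 = -2.1912298 salt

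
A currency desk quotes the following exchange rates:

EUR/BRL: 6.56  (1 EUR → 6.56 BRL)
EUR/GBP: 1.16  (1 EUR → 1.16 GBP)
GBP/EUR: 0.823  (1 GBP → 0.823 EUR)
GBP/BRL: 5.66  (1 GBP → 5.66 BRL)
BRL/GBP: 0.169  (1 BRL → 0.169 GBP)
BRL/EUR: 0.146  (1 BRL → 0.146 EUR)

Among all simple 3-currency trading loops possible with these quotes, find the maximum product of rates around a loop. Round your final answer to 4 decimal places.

0.9586

EUR→GBP→BRL→EUR: 1.16 × 5.66 × 0.146 = 0.95858
EUR→BRL→GBP→EUR: 6.56 × 0.169 × 0.823 = 0.91241
Maximum is EUR→GBP→BRL→EUR at 0.9586; no arbitrage — every cycle loses value.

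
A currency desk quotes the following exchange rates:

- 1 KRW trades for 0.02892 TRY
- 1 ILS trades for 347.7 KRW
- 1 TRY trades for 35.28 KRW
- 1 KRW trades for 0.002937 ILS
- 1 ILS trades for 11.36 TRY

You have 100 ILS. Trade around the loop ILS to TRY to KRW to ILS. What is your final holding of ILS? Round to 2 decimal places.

117.71

100 ILS × 11.36 = 1136 TRY
1136 TRY × 35.28 = 40078.08 KRW
40078.08 KRW × 0.002937 = 117.70932096 ILS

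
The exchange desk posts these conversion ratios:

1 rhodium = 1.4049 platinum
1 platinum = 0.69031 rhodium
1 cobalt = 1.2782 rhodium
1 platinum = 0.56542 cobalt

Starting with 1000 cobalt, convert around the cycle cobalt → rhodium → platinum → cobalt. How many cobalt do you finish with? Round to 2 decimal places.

1000 cobalt × 1.2782 = 1278.2 rhodium
1278.2 rhodium × 1.4049 = 1795.74318 platinum
1795.74318 platinum × 0.56542 = 1015.3491088356 cobalt

1015.35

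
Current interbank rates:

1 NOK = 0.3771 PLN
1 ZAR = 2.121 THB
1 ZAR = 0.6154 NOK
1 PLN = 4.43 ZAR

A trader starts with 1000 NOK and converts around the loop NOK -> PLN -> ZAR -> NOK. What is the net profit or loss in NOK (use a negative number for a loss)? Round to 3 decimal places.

1000 NOK × 0.3771 = 377.1 PLN
377.1 PLN × 4.43 = 1670.553 ZAR
1670.553 ZAR × 0.6154 = 1028.0583162 NOK
Net change: 1028.0583162 − 1000 = 28.0583162 NOK

28.058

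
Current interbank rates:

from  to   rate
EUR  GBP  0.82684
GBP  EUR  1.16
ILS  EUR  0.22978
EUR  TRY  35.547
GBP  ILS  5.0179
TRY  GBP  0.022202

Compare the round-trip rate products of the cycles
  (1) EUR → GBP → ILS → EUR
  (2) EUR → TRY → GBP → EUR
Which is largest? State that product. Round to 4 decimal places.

0.9534

(1) 0.82684 × 5.0179 × 0.22978 = 0.95336
(2) 35.547 × 0.022202 × 1.16 = 0.91549
Highest is cycle (1) at 0.9534 (≤1, no arbitrage).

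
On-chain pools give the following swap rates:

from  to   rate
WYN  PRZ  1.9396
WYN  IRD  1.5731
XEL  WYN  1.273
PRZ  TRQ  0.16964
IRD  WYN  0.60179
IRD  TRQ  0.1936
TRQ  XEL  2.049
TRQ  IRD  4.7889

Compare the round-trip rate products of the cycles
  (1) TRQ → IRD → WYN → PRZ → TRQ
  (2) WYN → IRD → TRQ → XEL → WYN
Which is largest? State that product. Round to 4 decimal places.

0.9482

(1) 4.7889 × 0.60179 × 1.9396 × 0.16964 = 0.94825
(2) 1.5731 × 0.1936 × 2.049 × 1.273 = 0.79439
Highest is cycle (1) at 0.9482 (≤1, no arbitrage).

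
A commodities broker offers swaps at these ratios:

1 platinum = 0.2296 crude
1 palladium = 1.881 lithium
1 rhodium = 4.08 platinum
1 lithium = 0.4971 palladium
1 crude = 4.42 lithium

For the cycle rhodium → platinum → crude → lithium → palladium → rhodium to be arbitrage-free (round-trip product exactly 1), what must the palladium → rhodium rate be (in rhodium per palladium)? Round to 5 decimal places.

0.48585

Known legs of the cycle: 4.08 × 0.2296 × 4.42 × 0.4971 = 2.058249787776
For no arbitrage the full-cycle product must be 1, so the missing rate is 1 / 2.058249787776 ≈ 0.4858497.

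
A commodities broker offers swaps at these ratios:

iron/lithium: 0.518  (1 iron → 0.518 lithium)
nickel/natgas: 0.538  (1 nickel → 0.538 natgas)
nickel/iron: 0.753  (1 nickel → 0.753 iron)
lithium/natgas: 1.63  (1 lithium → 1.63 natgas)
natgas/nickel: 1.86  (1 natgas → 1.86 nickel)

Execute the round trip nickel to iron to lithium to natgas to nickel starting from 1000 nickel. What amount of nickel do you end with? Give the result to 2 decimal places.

1182.57

1000 nickel × 0.753 = 753 iron
753 iron × 0.518 = 390.054 lithium
390.054 lithium × 1.63 = 635.78802 natgas
635.78802 natgas × 1.86 = 1182.5657172 nickel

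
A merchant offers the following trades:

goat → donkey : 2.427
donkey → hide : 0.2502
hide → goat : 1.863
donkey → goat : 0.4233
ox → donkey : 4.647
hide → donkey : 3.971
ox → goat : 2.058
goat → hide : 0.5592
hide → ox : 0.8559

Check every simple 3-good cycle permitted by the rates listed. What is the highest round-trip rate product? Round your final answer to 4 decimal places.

goat→donkey→hide→goat: 2.427 × 0.2502 × 1.863 = 1.13128
ox→donkey→hide→ox: 4.647 × 0.2502 × 0.8559 = 0.99514
ox→goat→hide→ox: 2.058 × 0.5592 × 0.8559 = 0.98500
goat→hide→donkey→goat: 0.5592 × 3.971 × 0.4233 = 0.93997
Maximum is goat→donkey→hide→goat at 1.1313; arbitrage exists.

1.1313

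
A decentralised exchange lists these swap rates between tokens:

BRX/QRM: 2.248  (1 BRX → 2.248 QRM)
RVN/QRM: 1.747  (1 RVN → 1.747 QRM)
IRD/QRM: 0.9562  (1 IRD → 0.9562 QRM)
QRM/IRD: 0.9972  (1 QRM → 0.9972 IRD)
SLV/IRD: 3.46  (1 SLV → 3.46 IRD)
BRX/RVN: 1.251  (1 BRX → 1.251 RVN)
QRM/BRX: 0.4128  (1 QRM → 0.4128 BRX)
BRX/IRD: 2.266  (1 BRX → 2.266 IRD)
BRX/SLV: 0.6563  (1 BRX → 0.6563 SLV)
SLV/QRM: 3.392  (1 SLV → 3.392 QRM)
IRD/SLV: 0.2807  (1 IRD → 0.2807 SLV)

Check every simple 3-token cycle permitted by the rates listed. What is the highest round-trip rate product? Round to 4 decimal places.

IRD→SLV→QRM→IRD: 0.2807 × 3.392 × 0.9972 = 0.94947
BRX→SLV→QRM→BRX: 0.6563 × 3.392 × 0.4128 = 0.91896
RVN→QRM→BRX→RVN: 1.747 × 0.4128 × 1.251 = 0.90217
IRD→QRM→BRX→IRD: 0.9562 × 0.4128 × 2.266 = 0.89443
Maximum is IRD→SLV→QRM→IRD at 0.9495; no arbitrage — every cycle loses value.

0.9495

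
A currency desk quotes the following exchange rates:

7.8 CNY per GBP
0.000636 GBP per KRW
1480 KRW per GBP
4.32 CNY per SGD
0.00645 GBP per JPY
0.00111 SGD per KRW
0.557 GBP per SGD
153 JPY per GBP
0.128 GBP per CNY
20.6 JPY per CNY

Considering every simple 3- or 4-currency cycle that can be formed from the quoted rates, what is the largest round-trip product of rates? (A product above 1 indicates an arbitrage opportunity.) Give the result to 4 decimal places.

JPY→GBP→CNY→JPY: 0.00645 × 7.8 × 20.6 = 1.03639
KRW→SGD→GBP→KRW: 0.00111 × 0.557 × 1480 = 0.91504
KRW→SGD→CNY→GBP→KRW: 0.00111 × 4.32 × 0.128 × 1480 = 0.90840
Maximum is JPY→GBP→CNY→JPY at 1.0364; arbitrage exists.

1.0364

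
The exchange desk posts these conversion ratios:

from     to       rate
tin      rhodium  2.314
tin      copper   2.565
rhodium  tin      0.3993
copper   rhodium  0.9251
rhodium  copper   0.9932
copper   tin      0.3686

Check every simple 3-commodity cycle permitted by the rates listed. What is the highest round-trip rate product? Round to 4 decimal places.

0.9475

tin→copper→rhodium→tin: 2.565 × 0.9251 × 0.3993 = 0.94749
tin→rhodium→copper→tin: 2.314 × 0.9932 × 0.3686 = 0.84714
Maximum is tin→copper→rhodium→tin at 0.9475; no arbitrage — every cycle loses value.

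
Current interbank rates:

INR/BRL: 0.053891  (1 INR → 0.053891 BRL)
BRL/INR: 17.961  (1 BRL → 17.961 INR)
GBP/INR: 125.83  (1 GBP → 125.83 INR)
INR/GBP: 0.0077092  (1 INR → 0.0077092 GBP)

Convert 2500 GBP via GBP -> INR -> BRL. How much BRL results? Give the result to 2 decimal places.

2500 GBP × 125.83 = 314575 INR
314575 INR × 0.053891 = 16952.761325 BRL

16952.76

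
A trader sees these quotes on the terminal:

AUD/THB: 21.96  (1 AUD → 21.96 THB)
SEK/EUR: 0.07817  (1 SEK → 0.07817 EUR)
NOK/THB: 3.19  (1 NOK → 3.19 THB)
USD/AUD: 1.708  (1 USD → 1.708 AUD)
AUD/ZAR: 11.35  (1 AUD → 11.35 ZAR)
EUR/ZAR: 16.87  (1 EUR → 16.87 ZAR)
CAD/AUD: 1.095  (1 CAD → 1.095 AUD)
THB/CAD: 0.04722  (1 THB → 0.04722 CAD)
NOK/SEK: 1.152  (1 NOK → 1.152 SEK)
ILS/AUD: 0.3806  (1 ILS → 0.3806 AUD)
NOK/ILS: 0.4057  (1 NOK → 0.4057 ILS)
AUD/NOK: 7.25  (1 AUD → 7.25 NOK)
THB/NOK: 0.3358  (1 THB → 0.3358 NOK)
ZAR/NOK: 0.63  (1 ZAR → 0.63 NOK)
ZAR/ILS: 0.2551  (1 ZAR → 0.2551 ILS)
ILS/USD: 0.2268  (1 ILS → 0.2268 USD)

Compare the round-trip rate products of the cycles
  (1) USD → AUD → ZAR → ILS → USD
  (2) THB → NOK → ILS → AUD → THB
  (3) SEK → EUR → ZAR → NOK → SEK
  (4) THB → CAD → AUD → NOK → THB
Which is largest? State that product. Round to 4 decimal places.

1.1958

(1) 1.708 × 11.35 × 0.2551 × 0.2268 = 1.12160
(2) 0.3358 × 0.4057 × 0.3806 × 21.96 = 1.13864
(3) 0.07817 × 16.87 × 0.63 × 1.152 = 0.95708
(4) 0.04722 × 1.095 × 7.25 × 3.19 = 1.19583
Highest is cycle (4) at 1.1958 (>1, arbitrage).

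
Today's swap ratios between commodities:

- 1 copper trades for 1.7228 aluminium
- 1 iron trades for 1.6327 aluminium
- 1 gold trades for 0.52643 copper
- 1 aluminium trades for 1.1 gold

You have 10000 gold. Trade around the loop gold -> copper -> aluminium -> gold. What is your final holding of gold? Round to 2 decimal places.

10000 gold × 0.52643 = 5264.3 copper
5264.3 copper × 1.7228 = 9069.33604 aluminium
9069.33604 aluminium × 1.1 = 9976.269644 gold

9976.27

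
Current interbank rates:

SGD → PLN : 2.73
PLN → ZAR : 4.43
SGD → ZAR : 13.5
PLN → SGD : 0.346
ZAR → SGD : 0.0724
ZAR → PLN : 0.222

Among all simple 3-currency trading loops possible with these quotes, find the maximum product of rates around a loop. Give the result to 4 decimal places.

SGD→ZAR→PLN→SGD: 13.5 × 0.222 × 0.346 = 1.03696
SGD→PLN→ZAR→SGD: 2.73 × 4.43 × 0.0724 = 0.87560
Maximum is SGD→ZAR→PLN→SGD at 1.0370; arbitrage exists.

1.0370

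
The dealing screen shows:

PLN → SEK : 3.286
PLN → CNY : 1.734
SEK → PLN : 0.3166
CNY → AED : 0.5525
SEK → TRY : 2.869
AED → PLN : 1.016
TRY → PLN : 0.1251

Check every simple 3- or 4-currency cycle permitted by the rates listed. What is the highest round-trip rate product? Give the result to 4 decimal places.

1.1794

SEK→TRY→PLN→SEK: 2.869 × 0.1251 × 3.286 = 1.17938
AED→PLN→CNY→AED: 1.016 × 1.734 × 0.5525 = 0.97336
Maximum is SEK→TRY→PLN→SEK at 1.1794; arbitrage exists.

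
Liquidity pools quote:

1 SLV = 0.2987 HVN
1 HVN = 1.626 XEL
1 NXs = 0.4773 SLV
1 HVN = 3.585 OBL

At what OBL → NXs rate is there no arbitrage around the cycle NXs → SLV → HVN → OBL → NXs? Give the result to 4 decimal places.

Known legs of the cycle: 0.4773 × 0.2987 × 3.585 = 0.51111169335
For no arbitrage the full-cycle product must be 1, so the missing rate is 1 / 0.51111169335 ≈ 1.956520.

1.9565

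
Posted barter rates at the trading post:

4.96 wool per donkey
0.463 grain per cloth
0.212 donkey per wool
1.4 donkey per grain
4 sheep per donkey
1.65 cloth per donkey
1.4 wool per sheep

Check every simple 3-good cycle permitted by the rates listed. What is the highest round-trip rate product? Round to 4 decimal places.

1.1872

wool→donkey→sheep→wool: 0.212 × 4 × 1.4 = 1.18720
grain→donkey→cloth→grain: 1.4 × 1.65 × 0.463 = 1.06953
Maximum is wool→donkey→sheep→wool at 1.1872; arbitrage exists.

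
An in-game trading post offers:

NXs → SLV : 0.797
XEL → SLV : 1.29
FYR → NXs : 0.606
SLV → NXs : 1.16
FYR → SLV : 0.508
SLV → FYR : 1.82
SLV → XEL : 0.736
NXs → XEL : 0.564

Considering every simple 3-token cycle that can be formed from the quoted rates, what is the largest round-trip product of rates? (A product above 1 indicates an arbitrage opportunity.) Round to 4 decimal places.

NXs→SLV→FYR→NXs: 0.797 × 1.82 × 0.606 = 0.87903
XEL→SLV→NXs→XEL: 1.29 × 1.16 × 0.564 = 0.84397
Maximum is NXs→SLV→FYR→NXs at 0.8790; no arbitrage — every cycle loses value.

0.8790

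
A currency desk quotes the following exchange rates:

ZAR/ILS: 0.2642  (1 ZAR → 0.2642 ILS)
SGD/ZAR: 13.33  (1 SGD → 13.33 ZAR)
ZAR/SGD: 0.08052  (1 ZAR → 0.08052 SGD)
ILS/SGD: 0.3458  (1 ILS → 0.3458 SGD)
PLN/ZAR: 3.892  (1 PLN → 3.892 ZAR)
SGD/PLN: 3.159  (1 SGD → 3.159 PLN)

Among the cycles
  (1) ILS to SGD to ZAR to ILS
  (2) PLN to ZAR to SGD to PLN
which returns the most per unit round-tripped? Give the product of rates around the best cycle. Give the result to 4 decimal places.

(1) 0.3458 × 13.33 × 0.2642 = 1.21783
(2) 3.892 × 0.08052 × 3.159 = 0.98998
Highest is cycle (1) at 1.2178 (>1, arbitrage).

1.2178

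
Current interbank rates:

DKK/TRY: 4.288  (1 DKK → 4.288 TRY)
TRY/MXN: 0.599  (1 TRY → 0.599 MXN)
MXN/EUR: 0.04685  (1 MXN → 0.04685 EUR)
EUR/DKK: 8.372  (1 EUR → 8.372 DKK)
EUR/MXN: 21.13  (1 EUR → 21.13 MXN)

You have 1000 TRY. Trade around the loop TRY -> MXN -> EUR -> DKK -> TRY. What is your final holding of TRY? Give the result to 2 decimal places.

1007.44

1000 TRY × 0.599 = 599 MXN
599 MXN × 0.04685 = 28.06315 EUR
28.06315 EUR × 8.372 = 234.9446918 DKK
234.9446918 DKK × 4.288 = 1007.4428384384 TRY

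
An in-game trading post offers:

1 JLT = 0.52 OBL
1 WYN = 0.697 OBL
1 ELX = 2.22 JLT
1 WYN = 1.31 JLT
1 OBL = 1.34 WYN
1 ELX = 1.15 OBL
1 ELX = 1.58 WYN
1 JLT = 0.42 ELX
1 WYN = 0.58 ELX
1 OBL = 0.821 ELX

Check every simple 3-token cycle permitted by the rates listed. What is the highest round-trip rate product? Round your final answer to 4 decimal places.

OBL→ELX→JLT→OBL: 0.821 × 2.22 × 0.52 = 0.94776
OBL→WYN→JLT→OBL: 1.34 × 1.31 × 0.52 = 0.91281
OBL→ELX→WYN→OBL: 0.821 × 1.58 × 0.697 = 0.90413
OBL→WYN→ELX→OBL: 1.34 × 0.58 × 1.15 = 0.89378
WYN→JLT→ELX→WYN: 1.31 × 0.42 × 1.58 = 0.86932
Maximum is OBL→ELX→JLT→OBL at 0.9478; no arbitrage — every cycle loses value.

0.9478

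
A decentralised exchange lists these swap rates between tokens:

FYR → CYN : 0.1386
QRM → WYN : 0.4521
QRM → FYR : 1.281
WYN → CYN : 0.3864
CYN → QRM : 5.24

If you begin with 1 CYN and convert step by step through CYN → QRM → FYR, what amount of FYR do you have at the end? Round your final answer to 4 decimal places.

1 CYN × 5.24 = 5.24 QRM
5.24 QRM × 1.281 = 6.71244 FYR

6.7124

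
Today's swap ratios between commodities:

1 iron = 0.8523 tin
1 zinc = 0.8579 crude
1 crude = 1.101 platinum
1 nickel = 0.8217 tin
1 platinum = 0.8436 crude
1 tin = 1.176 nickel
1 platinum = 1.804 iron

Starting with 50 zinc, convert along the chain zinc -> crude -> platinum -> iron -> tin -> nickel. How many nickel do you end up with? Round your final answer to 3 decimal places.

50 zinc × 0.8579 = 42.895 crude
42.895 crude × 1.101 = 47.227395 platinum
47.227395 platinum × 1.804 = 85.19822058 iron
85.19822058 iron × 0.8523 = 72.614443400334 tin
72.614443400334 tin × 1.176 = 85.394585438792784 nickel

85.395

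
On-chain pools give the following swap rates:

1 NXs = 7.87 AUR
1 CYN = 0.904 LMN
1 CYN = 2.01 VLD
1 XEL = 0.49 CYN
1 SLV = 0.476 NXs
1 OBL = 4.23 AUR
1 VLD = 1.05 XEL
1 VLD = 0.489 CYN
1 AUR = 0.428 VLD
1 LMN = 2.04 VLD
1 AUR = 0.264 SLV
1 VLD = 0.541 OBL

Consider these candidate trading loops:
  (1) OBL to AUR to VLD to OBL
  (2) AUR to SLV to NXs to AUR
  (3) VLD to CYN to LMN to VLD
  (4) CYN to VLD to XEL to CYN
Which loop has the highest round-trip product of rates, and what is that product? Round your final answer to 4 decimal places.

(1) 4.23 × 0.428 × 0.541 = 0.97945
(2) 0.264 × 0.476 × 7.87 = 0.98898
(3) 0.489 × 0.904 × 2.04 = 0.90179
(4) 2.01 × 1.05 × 0.49 = 1.03415
Highest is cycle (4) at 1.0341 (>1, arbitrage).

1.0341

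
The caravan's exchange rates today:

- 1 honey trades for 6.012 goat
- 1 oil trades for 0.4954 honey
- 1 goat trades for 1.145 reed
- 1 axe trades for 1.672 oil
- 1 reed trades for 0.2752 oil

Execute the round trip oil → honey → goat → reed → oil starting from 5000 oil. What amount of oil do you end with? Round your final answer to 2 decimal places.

4692.44

5000 oil × 0.4954 = 2477 honey
2477 honey × 6.012 = 14891.724 goat
14891.724 goat × 1.145 = 17051.02398 reed
17051.02398 reed × 0.2752 = 4692.441799296 oil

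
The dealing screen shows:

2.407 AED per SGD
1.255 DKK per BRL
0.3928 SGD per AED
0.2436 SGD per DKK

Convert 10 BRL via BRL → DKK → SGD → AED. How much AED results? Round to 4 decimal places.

7.3586

10 BRL × 1.255 = 12.55 DKK
12.55 DKK × 0.2436 = 3.05718 SGD
3.05718 SGD × 2.407 = 7.35863226 AED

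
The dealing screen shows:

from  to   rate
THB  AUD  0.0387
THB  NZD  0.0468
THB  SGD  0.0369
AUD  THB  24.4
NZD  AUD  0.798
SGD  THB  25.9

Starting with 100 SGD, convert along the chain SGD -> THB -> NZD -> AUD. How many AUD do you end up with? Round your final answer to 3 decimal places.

100 SGD × 25.9 = 2590 THB
2590 THB × 0.0468 = 121.212 NZD
121.212 NZD × 0.798 = 96.727176 AUD

96.727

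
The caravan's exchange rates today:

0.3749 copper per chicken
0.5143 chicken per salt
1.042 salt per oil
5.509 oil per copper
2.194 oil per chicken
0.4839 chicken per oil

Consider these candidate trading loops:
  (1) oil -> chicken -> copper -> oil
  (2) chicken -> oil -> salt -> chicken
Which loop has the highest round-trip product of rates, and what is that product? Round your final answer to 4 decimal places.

(1) 0.4839 × 0.3749 × 5.509 = 0.99941
(2) 2.194 × 1.042 × 0.5143 = 1.17577
Highest is cycle (2) at 1.1758 (>1, arbitrage).

1.1758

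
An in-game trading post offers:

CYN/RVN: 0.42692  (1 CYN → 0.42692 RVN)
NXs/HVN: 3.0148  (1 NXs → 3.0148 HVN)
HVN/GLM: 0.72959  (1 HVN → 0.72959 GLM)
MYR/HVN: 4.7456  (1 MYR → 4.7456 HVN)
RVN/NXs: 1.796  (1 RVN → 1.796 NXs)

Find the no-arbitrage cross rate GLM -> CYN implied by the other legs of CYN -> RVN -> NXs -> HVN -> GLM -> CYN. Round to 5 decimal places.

0.59294

Known legs of the cycle: 0.42692 × 1.796 × 3.0148 × 0.72959 = 1.68651501658687424
For no arbitrage the full-cycle product must be 1, so the missing rate is 1 / 1.68651501658687424 ≈ 0.5929387.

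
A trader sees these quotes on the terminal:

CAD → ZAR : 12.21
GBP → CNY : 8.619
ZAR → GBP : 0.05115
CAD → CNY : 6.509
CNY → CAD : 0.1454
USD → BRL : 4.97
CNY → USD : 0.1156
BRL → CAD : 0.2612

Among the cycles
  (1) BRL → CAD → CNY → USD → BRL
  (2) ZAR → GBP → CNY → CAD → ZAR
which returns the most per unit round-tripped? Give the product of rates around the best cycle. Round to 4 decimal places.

(1) 0.2612 × 6.509 × 0.1156 × 4.97 = 0.97679
(2) 0.05115 × 8.619 × 0.1454 × 12.21 = 0.78268
Highest is cycle (1) at 0.9768 (≤1, no arbitrage).

0.9768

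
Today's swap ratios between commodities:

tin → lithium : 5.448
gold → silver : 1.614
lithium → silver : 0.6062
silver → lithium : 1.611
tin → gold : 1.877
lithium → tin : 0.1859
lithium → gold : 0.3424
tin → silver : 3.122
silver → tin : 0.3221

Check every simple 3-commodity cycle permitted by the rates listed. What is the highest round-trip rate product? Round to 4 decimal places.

1.0638

lithium→silver→tin→lithium: 0.6062 × 0.3221 × 5.448 = 1.06376
tin→gold→silver→tin: 1.877 × 1.614 × 0.3221 = 0.97579
lithium→tin→silver→lithium: 0.1859 × 3.122 × 1.611 = 0.93499
lithium→gold→silver→lithium: 0.3424 × 1.614 × 1.611 = 0.89029
Maximum is lithium→silver→tin→lithium at 1.0638; arbitrage exists.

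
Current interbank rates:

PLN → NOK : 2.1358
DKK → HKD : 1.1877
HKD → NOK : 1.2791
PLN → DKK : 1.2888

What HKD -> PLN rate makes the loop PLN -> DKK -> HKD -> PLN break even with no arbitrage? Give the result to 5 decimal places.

Known legs of the cycle: 1.2888 × 1.1877 = 1.53070776
For no arbitrage the full-cycle product must be 1, so the missing rate is 1 / 1.53070776 ≈ 0.6532926.

0.65329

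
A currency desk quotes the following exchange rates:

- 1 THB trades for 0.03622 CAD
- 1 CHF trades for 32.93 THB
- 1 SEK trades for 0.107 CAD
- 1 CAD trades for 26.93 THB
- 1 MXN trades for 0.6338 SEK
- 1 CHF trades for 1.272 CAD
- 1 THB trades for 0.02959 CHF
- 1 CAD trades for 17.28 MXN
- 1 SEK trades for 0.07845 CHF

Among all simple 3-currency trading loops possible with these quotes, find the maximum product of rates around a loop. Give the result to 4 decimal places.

1.1719

CAD→MXN→SEK→CAD: 17.28 × 0.6338 × 0.107 = 1.17187
CAD→THB→CHF→CAD: 26.93 × 0.02959 × 1.272 = 1.01360
Maximum is CAD→MXN→SEK→CAD at 1.1719; arbitrage exists.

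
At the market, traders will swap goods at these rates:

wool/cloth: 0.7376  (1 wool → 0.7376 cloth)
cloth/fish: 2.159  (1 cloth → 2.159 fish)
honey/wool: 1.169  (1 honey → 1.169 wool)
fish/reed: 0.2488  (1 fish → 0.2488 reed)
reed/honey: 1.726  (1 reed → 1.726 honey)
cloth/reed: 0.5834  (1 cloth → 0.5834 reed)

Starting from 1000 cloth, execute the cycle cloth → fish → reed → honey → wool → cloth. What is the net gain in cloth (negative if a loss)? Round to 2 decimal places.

1000 cloth × 2.159 = 2159 fish
2159 fish × 0.2488 = 537.1592 reed
537.1592 reed × 1.726 = 927.1367792 honey
927.1367792 honey × 1.169 = 1083.8228948848 wool
1083.8228948848 wool × 0.7376 = 799.42776726702848 cloth
Net change: 799.42776726702848 − 1000 = -200.57223273297152 cloth

-200.57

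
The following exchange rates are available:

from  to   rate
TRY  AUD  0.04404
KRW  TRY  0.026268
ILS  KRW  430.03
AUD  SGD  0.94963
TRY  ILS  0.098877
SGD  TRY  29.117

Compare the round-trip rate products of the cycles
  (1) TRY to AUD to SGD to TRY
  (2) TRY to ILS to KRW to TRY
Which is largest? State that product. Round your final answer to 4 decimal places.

(1) 0.04404 × 0.94963 × 29.117 = 1.21772
(2) 0.098877 × 430.03 × 0.026268 = 1.11692
Highest is cycle (1) at 1.2177 (>1, arbitrage).

1.2177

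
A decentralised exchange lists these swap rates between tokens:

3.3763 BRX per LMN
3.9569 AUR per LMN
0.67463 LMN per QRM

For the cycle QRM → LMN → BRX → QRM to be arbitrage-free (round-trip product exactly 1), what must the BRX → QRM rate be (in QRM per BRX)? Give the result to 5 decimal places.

0.43903

Known legs of the cycle: 0.67463 × 3.3763 = 2.277753269
For no arbitrage the full-cycle product must be 1, so the missing rate is 1 / 2.277753269 ≈ 0.4390291.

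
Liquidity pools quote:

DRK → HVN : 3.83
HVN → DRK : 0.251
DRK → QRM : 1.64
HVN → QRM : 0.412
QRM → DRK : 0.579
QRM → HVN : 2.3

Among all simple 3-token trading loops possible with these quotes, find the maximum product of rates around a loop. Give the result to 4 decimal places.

0.9468

DRK→QRM→HVN→DRK: 1.64 × 2.3 × 0.251 = 0.94677
DRK→HVN→QRM→DRK: 3.83 × 0.412 × 0.579 = 0.91364
Maximum is DRK→QRM→HVN→DRK at 0.9468; no arbitrage — every cycle loses value.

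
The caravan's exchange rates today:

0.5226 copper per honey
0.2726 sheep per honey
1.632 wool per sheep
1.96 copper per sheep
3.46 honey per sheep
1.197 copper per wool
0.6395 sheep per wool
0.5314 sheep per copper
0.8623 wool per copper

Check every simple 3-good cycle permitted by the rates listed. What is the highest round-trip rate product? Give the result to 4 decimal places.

wool→sheep→copper→wool: 0.6395 × 1.96 × 0.8623 = 1.08082
wool→copper→sheep→wool: 1.197 × 0.5314 × 1.632 = 1.03809
copper→sheep→honey→copper: 0.5314 × 3.46 × 0.5226 = 0.96088
Maximum is wool→sheep→copper→wool at 1.0808; arbitrage exists.

1.0808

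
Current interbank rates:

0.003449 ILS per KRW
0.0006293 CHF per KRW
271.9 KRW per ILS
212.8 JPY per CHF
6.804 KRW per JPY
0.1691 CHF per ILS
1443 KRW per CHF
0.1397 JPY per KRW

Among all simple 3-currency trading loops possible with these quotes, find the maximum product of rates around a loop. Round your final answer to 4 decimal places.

0.9112

JPY→KRW→CHF→JPY: 6.804 × 0.0006293 × 212.8 = 0.91116
ILS→CHF→KRW→ILS: 0.1691 × 1443 × 0.003449 = 0.84159
Maximum is JPY→KRW→CHF→JPY at 0.9112; no arbitrage — every cycle loses value.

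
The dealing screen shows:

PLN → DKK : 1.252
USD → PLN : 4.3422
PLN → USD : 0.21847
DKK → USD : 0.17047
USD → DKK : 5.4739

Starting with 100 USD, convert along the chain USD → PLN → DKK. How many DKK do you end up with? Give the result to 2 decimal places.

100 USD × 4.3422 = 434.22 PLN
434.22 PLN × 1.252 = 543.64344 DKK

543.64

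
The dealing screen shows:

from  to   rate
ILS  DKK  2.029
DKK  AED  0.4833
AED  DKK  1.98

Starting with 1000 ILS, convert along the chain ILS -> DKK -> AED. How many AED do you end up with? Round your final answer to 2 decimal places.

980.62

1000 ILS × 2.029 = 2029 DKK
2029 DKK × 0.4833 = 980.6157 AED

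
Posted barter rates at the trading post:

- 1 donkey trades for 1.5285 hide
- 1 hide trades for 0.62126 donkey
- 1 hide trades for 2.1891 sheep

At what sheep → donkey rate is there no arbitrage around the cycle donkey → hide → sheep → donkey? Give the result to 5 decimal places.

0.29886

Known legs of the cycle: 1.5285 × 2.1891 = 3.34603935
For no arbitrage the full-cycle product must be 1, so the missing rate is 1 / 3.34603935 ≈ 0.2988608.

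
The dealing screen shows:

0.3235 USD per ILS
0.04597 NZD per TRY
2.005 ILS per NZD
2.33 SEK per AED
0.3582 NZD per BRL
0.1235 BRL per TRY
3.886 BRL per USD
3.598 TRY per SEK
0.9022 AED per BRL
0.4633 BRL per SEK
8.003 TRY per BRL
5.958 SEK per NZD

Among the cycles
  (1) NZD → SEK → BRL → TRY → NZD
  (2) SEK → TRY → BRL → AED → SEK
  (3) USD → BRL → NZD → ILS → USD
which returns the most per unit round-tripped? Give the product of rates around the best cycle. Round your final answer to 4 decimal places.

1.0155

(1) 5.958 × 0.4633 × 8.003 × 0.04597 = 1.01552
(2) 3.598 × 0.1235 × 0.9022 × 2.33 = 0.93409
(3) 3.886 × 0.3582 × 2.005 × 0.3235 = 0.90285
Highest is cycle (1) at 1.0155 (>1, arbitrage).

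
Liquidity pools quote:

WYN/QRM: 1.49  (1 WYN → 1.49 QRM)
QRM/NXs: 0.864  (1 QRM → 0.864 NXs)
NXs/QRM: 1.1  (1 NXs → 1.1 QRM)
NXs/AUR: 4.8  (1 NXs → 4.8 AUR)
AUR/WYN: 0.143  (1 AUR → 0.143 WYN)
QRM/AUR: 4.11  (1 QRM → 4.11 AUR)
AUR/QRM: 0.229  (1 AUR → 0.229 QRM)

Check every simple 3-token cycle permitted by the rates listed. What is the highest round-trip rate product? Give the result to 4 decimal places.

0.9497

AUR→QRM→NXs→AUR: 0.229 × 0.864 × 4.8 = 0.94971
AUR→WYN→QRM→AUR: 0.143 × 1.49 × 4.11 = 0.87572
Maximum is AUR→QRM→NXs→AUR at 0.9497; no arbitrage — every cycle loses value.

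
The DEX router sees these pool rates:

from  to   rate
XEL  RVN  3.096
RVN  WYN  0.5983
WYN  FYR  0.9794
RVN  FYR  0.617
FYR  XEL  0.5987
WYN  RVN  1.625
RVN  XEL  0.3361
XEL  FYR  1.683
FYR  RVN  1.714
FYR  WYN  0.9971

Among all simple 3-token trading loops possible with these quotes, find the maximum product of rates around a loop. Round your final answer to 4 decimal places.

FYR→XEL→RVN→FYR: 0.5987 × 3.096 × 0.617 = 1.14366
FYR→RVN→WYN→FYR: 1.714 × 0.5983 × 0.9794 = 1.00436
FYR→WYN→RVN→FYR: 0.9971 × 1.625 × 0.617 = 0.99972
FYR→RVN→XEL→FYR: 1.714 × 0.3361 × 1.683 = 0.96953
Maximum is FYR→XEL→RVN→FYR at 1.1437; arbitrage exists.

1.1437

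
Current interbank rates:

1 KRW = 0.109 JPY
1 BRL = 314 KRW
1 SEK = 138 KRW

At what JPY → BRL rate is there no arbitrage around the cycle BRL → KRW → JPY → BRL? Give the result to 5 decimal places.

0.02922

Known legs of the cycle: 314 × 0.109 = 34.226
For no arbitrage the full-cycle product must be 1, so the missing rate is 1 / 34.226 ≈ 0.0292176.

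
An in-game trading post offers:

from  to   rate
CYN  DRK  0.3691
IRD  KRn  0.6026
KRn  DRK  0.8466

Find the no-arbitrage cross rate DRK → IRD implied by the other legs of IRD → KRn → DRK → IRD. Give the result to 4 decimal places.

Known legs of the cycle: 0.6026 × 0.8466 = 0.51016116
For no arbitrage the full-cycle product must be 1, so the missing rate is 1 / 0.51016116 ≈ 1.960165.

1.9602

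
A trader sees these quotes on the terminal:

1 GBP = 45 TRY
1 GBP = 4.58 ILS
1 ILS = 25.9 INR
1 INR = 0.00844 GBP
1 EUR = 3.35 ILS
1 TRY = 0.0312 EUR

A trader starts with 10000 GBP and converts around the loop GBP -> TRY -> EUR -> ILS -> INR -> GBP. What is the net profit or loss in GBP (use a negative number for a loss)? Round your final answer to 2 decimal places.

10000 GBP × 45 = 450000 TRY
450000 TRY × 0.0312 = 14040 EUR
14040 EUR × 3.35 = 47034 ILS
47034 ILS × 25.9 = 1218180.6 INR
1218180.6 INR × 0.00844 = 10281.444264 GBP
Net change: 10281.444264 − 10000 = 281.444264 GBP

281.44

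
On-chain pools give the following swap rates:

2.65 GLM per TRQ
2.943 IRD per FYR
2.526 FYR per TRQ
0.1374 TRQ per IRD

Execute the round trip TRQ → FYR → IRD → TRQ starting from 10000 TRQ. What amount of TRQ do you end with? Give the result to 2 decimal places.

10000 TRQ × 2.526 = 25260 FYR
25260 FYR × 2.943 = 74340.18 IRD
74340.18 IRD × 0.1374 = 10214.340732 TRQ

10214.34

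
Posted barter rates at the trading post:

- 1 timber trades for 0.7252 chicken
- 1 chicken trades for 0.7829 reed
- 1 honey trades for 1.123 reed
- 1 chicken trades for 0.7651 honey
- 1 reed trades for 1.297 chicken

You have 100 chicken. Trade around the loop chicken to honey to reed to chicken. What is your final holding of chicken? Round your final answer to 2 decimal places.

100 chicken × 0.7651 = 76.51 honey
76.51 honey × 1.123 = 85.92073 reed
85.92073 reed × 1.297 = 111.43918681 chicken

111.44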